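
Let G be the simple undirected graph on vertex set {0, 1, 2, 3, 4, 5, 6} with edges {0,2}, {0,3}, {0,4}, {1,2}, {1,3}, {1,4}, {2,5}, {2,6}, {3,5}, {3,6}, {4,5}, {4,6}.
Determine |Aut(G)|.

144

The vertices split by degree into {2, 3, 4} (degree 4) and {0, 1, 5, 6} (degree 3); every edge runs between the two parts, so G is the complete bipartite graph K_{3,4}. Automorphisms preserve the bipartition setwise (since the parts differ in size) and act as S_4 × S_3 within it; |Aut| = 144.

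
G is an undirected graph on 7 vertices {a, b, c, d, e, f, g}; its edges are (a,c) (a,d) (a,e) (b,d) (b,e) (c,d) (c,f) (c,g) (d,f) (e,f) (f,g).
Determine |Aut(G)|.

The degree sequence is [3, 2, 4, 4, 3, 4, 2]. Checking the degree-preserving permutations of the vertex set shows that none except the identity preserves every edge, so Aut(G) is trivial.

1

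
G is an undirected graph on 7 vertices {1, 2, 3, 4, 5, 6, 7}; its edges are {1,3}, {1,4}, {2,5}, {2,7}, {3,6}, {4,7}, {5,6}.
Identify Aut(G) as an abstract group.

G is 2-regular and connected on 7 vertices, i.e. the cycle C_7. The automorphisms of the 7-cycle are exactly the symmetries of a regular 7-gon: the dihedral group D_7, |D_7| = 14.

the dihedral group of order 14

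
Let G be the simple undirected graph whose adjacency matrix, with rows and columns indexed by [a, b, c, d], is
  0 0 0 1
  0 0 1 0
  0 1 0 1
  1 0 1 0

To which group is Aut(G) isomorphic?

Z_2

The degree sequence is [1, 1, 2, 2]; the two degree-1 vertices a and b are the ends of a path, so G = P_4. A path has exactly one nontrivial symmetry — reversal — giving Aut(G) of order 2.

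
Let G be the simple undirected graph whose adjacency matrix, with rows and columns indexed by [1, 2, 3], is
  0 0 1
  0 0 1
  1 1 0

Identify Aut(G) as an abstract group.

Z_2

The degree sequence is [1, 1, 2]; the two degree-1 vertices 1 and 2 are the ends of a path, so G = P_3. The only nontrivial automorphism of a path is the end-to-end reflection, so Aut(G) ≅ Z_2.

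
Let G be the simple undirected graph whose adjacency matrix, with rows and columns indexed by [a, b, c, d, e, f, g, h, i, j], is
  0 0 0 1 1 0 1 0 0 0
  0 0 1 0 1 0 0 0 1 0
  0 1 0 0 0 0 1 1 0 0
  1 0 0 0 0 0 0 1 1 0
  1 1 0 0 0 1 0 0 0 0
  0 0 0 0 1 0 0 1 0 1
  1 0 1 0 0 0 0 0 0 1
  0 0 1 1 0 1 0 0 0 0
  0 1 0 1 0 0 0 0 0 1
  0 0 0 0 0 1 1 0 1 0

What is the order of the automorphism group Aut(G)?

G is 3-regular on 10 vertices with no triangles and no 4-cycles (girth 5): this is the Petersen graph. It is a classical fact that the Petersen graph has automorphism group S_5 (order 120), arising from its description as the Kneser graph K(5,2).

120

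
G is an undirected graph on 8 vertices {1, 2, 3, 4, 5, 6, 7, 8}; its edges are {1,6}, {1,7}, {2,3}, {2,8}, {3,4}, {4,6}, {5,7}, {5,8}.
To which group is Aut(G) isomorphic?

G is 2-regular and connected on 8 vertices, i.e. the cycle C_8. C_8 has 8 rotations and 8 reflections, so Aut(C_8) ≅ D_8 of order 16.

the dihedral group of order 16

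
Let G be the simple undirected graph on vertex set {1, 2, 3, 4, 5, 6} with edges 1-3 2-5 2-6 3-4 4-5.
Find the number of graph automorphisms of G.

2

The degree sequence is [1, 2, 2, 2, 2, 1]; the two degree-1 vertices 1 and 6 are the ends of a path, so G = P_6. A path has exactly one nontrivial symmetry — reversal — giving Aut(G) of order 2.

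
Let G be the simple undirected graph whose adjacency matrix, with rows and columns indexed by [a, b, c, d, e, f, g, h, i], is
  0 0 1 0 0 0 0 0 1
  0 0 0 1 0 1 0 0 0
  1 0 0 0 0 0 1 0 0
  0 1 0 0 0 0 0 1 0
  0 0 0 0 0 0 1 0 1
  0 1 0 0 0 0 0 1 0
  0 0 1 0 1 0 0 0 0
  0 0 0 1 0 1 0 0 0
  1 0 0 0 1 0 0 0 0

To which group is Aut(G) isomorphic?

D_4 × D_5

G has two connected components, {a, c, e, g, i} and {b, d, f, h}; each is 2-regular, so G = C_5 ⊔ C_4. No automorphism exchanges components of different sizes, hence Aut(G) is the direct product D_4 × D_5, order 80.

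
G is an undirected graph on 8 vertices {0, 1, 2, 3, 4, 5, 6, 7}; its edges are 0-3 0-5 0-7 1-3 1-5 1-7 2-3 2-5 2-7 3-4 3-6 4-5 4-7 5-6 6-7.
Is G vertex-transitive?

No

Automorphisms preserve degree, but G has vertices of degree 3 and vertices of degree 5; no automorphism maps one to the other, so G is not vertex-transitive.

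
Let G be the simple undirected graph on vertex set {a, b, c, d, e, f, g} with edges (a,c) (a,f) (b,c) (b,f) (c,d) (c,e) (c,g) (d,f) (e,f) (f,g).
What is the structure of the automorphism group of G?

S_5 × S_2

The vertices split by degree into {c, f} (degree 5) and {a, b, d, e, g} (degree 2); every edge runs between the two parts, so G is the complete bipartite graph K_{2,5}. Automorphisms preserve the bipartition setwise (since the parts differ in size) and act as S_5 × S_2 within it; |Aut| = 240.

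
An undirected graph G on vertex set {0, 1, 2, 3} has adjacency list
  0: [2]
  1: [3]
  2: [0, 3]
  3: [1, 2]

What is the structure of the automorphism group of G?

The degree sequence is [1, 1, 2, 2]; the two degree-1 vertices 0 and 1 are the ends of a path, so G = P_4. A path has exactly one nontrivial symmetry — reversal — giving Aut(G) of order 2.

the cyclic group of order 2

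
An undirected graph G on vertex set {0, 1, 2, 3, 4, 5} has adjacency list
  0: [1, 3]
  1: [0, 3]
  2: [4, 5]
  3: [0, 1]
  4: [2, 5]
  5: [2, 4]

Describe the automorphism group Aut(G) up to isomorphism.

G has two connected components, {2, 4, 5} and {0, 1, 3}; each is 2-regular, so G = C_3 ⊔ C_3. With two isomorphic components, Aut(G) = Aut(C_3) ≀ S_2 = (D_3 × D_3) ⋊ Z_2: permute each cycle by D_3, then optionally swap the two cycles. Order 2·(2·3)² = 72.

(D_3 × D_3) ⋊ Z_2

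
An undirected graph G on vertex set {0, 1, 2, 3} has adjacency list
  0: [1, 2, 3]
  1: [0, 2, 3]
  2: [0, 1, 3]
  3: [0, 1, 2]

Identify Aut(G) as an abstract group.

Every vertex has degree 3, so G is the complete graph K_4. Any permutation of the 4 vertices preserves K_4, so Aut(K_4) = S_4 of order 4! = 24.

S_4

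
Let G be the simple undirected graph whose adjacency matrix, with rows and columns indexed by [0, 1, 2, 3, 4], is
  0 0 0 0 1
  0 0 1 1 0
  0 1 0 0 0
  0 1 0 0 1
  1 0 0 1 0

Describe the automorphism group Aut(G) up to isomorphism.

The degree sequence is [1, 2, 1, 2, 2]; the two degree-1 vertices 0 and 2 are the ends of a path, so G = P_5. The only nontrivial automorphism of a path is the end-to-end reflection, so Aut(G) ≅ Z_2.

C_2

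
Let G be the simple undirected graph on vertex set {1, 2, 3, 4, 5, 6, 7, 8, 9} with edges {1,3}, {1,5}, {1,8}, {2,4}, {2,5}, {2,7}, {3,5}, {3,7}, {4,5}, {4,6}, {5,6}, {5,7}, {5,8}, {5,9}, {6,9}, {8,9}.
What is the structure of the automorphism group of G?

Vertex 5 is the unique vertex of degree 8; the remaining 8 vertices each have degree 3 and induce a cycle, so G is the wheel on 9 vertices with hub 5. With the hub fixed, the remaining symmetry is that of the rim cycle C_8, giving the dihedral group D_8.

D_8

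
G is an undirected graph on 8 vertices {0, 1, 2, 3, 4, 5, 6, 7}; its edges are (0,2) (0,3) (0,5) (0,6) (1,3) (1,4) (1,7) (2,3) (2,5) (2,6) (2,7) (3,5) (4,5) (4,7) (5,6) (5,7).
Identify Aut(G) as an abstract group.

The degree sequence is [4, 3, 5, 4, 3, 6, 3, 4]. Checking the degree-preserving permutations of the vertex set shows that none except the identity preserves every edge, so Aut(G) is trivial.

1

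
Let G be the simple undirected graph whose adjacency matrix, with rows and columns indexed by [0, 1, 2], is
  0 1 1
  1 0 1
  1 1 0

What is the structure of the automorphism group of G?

Every vertex has degree 2, so G is the complete graph K_3. Every bijection on the vertex set is an automorphism of K_3; hence Aut(K_3) ≅ S_3, order 6.

the symmetric group on 3 letters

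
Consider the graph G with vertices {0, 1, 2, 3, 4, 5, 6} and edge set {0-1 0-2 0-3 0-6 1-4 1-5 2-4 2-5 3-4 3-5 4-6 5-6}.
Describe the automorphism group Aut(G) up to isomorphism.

S_3 × S_4

The vertices split by degree into {0, 4, 5} (degree 4) and {1, 2, 3, 6} (degree 3); every edge runs between the two parts, so G is the complete bipartite graph K_{3,4}. The parts have unequal sizes, so no automorphism swaps them; each part is permuted independently, giving S_3 × S_4 of order 3!·4! = 144.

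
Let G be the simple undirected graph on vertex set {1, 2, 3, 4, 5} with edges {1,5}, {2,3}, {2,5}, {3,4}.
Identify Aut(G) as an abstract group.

The degree sequence is [1, 2, 2, 1, 2]; the two degree-1 vertices 1 and 4 are the ends of a path, so G = P_5. The only nontrivial automorphism of a path is the end-to-end reflection, so Aut(G) ≅ Z_2.

the cyclic group of order 2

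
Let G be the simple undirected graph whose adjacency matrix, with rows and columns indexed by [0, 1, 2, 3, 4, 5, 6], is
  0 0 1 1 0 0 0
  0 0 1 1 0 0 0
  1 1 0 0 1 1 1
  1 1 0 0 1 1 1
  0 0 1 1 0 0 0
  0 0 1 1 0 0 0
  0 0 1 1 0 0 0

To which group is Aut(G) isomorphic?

S_5 × S_2

The vertices split by degree into {2, 3} (degree 5) and {0, 1, 4, 5, 6} (degree 2); every edge runs between the two parts, so G is the complete bipartite graph K_{2,5}. The parts have unequal sizes, so no automorphism swaps them; each part is permuted independently, giving S_5 × S_2 of order 5!·2! = 240.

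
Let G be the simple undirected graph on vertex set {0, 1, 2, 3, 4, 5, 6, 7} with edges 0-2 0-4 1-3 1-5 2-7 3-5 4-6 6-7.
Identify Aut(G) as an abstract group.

G has two connected components, {0, 2, 4, 6, 7} and {1, 3, 5}; each is 2-regular, so G = C_5 ⊔ C_3. No automorphism exchanges components of different sizes, hence Aut(G) is the direct product D_3 × D_5, order 60.

D_3 × D_5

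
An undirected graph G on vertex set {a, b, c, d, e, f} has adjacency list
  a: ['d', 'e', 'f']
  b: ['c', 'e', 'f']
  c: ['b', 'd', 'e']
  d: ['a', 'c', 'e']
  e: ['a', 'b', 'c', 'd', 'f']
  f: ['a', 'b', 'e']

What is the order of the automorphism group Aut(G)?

Vertex e is the unique vertex of degree 5; the remaining 5 vertices each have degree 3 and induce a cycle, so G is the wheel on 6 vertices with hub e. With the hub fixed, the remaining symmetry is that of the rim cycle C_5, giving the dihedral group D_5.

10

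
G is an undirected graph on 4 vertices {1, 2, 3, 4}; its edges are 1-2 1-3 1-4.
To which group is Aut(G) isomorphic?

Vertex 1 has degree 3 and every other vertex has degree 1, so G is the star K_{1,3} with centre 1. The 3 leaves are pairwise interchangeable while the centre is fixed, giving Aut(G) = S_3.

S_3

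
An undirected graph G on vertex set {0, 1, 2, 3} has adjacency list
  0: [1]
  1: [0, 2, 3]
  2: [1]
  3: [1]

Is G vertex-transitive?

Vertex 1 is the only vertex of degree 3, so every automorphism fixes it; G is not vertex-transitive.

No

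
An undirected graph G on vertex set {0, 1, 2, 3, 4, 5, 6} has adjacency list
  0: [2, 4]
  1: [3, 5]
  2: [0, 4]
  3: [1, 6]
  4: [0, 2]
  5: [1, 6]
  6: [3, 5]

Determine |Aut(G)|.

48

G has two connected components, {1, 3, 5, 6} and {0, 2, 4}; each is 2-regular, so G = C_4 ⊔ C_3. The components are non-isomorphic (different sizes), so Aut(G) = Aut(C_4) × Aut(C_3) = D_4 × D_3 of order 8·6 = 48.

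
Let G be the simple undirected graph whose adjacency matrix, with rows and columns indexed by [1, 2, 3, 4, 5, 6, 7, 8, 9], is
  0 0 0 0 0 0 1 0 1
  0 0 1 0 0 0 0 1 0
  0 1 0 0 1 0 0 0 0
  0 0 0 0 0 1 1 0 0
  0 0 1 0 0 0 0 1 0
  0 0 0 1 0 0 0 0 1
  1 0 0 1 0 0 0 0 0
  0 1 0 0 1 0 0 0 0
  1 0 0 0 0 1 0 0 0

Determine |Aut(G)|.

80

G has two connected components, {1, 4, 6, 7, 9} and {2, 3, 5, 8}; each is 2-regular, so G = C_5 ⊔ C_4. The components are non-isomorphic (different sizes), so Aut(G) = Aut(C_4) × Aut(C_5) = D_4 × D_5 of order 8·10 = 80.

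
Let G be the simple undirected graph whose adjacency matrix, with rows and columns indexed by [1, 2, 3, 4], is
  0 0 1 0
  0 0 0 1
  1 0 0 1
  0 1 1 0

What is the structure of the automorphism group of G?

The degree sequence is [1, 1, 2, 2]; the two degree-1 vertices 1 and 2 are the ends of a path, so G = P_4. A path has exactly one nontrivial symmetry — reversal — giving Aut(G) of order 2.

Z_2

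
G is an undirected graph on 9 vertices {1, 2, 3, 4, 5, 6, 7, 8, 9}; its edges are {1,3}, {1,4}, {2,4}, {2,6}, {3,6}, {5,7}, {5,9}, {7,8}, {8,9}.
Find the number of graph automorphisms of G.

G has two connected components, {1, 2, 3, 4, 6} and {5, 7, 8, 9}; each is 2-regular, so G = C_5 ⊔ C_4. The components are non-isomorphic (different sizes), so Aut(G) = Aut(C_5) × Aut(C_4) = D_5 × D_4 of order 10·8 = 80.

80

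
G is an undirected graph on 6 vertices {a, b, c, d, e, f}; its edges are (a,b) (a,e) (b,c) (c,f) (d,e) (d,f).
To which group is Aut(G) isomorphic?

D_6

G is 2-regular and connected on 6 vertices, i.e. the cycle C_6. C_6 has 6 rotations and 6 reflections, so Aut(C_6) ≅ D_6 of order 12.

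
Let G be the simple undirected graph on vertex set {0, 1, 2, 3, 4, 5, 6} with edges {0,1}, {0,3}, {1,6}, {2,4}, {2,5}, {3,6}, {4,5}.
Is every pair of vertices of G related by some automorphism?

No

G has two connected components, {0, 1, 3, 6} and {2, 4, 5}; each is 2-regular, so G = C_4 ⊔ C_3. The orbit of 0 under Aut(G) is {0, 1, 3, 6}, which does not contain 2, so G is not vertex-transitive.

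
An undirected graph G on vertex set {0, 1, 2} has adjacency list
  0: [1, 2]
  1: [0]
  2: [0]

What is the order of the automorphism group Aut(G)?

The degree sequence is [2, 1, 1]; the two degree-1 vertices 1 and 2 are the ends of a path, so G = P_3. A path has exactly one nontrivial symmetry — reversal — giving Aut(G) of order 2.

2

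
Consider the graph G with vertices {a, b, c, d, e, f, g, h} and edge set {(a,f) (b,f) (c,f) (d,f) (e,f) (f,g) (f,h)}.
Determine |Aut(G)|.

5040

Vertex f has degree 7 and every other vertex has degree 1, so G is the star K_{1,7} with centre f. The 7 leaves are pairwise interchangeable while the centre is fixed, giving Aut(G) = S_7.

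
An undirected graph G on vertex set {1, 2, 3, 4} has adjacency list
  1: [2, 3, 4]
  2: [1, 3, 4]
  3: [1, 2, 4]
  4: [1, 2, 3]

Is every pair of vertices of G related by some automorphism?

Yes

Every vertex has degree 3, so G is the complete graph K_4. Every bijection on the vertex set is an automorphism of K_4; hence Aut(K_4) ≅ S_4, order 24. This group acts transitively on the 4 vertices.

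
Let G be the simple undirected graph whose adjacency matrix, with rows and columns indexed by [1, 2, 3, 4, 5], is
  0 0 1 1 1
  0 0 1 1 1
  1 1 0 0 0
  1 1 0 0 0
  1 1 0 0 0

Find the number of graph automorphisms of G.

The vertices split by degree into {1, 2} (degree 3) and {3, 4, 5} (degree 2); every edge runs between the two parts, so G is the complete bipartite graph K_{2,3}. Automorphisms preserve the bipartition setwise (since the parts differ in size) and act as S_3 × S_2 within it; |Aut| = 12.

12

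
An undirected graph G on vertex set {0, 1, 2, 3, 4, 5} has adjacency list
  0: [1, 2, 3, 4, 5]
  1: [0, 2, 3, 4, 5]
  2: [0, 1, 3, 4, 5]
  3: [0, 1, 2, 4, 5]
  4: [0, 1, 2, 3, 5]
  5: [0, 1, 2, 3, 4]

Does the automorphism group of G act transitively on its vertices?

Every vertex has degree 5, so G is the complete graph K_6. Any permutation of the 6 vertices preserves K_6, so Aut(K_6) = S_6 of order 6! = 720. This group acts transitively on the 6 vertices.

Yes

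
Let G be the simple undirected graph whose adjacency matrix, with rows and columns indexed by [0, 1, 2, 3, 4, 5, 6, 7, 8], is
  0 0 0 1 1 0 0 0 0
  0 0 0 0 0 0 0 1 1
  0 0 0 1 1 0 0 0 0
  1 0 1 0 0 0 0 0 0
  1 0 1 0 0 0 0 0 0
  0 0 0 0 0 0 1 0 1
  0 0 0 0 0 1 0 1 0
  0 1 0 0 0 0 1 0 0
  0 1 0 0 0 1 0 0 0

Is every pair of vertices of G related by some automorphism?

No

G has two connected components, {1, 5, 6, 7, 8} and {0, 2, 3, 4}; each is 2-regular, so G = C_5 ⊔ C_4. The orbit of 0 under Aut(G) is {0, 2, 3, 4}, which does not contain 1, so G is not vertex-transitive.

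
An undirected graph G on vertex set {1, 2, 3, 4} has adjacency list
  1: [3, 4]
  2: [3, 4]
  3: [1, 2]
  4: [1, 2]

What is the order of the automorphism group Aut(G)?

8

Every vertex has degree 2 and the graph is connected, so G is the 4-cycle C_4. C_4 has 4 rotations and 4 reflections, so Aut(C_4) ≅ D_4 of order 8.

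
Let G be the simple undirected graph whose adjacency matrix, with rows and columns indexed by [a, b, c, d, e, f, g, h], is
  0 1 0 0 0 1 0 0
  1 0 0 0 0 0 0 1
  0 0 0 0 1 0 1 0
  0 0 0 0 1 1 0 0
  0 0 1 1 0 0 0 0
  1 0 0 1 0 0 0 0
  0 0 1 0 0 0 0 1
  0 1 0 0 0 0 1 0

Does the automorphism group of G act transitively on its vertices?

Yes

Every vertex has degree 2 and the graph is connected, so G is the 8-cycle C_8. The automorphisms of the 8-cycle are exactly the symmetries of a regular 8-gon: the dihedral group D_8, |D_8| = 16. Under this action every vertex can be carried to every other, so G is vertex-transitive.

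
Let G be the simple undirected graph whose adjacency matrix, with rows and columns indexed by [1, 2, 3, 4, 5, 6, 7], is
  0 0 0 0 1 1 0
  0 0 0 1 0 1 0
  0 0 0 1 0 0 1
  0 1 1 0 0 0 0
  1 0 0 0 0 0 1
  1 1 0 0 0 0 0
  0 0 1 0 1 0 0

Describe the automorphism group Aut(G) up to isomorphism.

the dihedral group of order 14

Every vertex has degree 2 and the graph is connected, so G is the 7-cycle C_7. C_7 has 7 rotations and 7 reflections, so Aut(C_7) ≅ D_7 of order 14.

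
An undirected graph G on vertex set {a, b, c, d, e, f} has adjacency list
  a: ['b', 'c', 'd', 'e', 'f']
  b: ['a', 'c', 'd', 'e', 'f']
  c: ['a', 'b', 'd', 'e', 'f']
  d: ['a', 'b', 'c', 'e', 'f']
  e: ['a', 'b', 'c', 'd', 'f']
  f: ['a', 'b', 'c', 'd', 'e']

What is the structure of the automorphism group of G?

All 6 vertices are pairwise adjacent: G = K_6. Every bijection on the vertex set is an automorphism of K_6; hence Aut(K_6) ≅ S_6, order 720.

the symmetric group on 6 letters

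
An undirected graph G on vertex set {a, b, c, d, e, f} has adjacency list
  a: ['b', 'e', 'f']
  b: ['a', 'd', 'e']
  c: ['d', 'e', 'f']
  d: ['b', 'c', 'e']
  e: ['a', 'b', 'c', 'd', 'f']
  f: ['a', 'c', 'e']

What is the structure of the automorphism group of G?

Vertex e is the unique vertex of degree 5; the remaining 5 vertices each have degree 3 and induce a cycle, so G is the wheel on 6 vertices with hub e. With the hub fixed, the remaining symmetry is that of the rim cycle C_5, giving the dihedral group D_5.

the dihedral group of order 10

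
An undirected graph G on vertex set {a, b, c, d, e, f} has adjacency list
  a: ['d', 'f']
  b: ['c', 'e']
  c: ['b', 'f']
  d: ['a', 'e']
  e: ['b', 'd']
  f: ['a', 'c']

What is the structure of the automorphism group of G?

the dihedral group of order 12

Every vertex has degree 2 and the graph is connected, so G is the 6-cycle C_6. C_6 has 6 rotations and 6 reflections, so Aut(C_6) ≅ D_6 of order 12.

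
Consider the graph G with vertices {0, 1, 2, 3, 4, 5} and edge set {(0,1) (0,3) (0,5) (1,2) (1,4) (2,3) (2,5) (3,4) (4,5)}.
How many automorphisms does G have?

G is 3-regular and bipartite with parts {1, 3, 5} and {0, 2, 4} (each part is independent and every cross-pair is an edge), so G = K_{3,3}. Aut(K_{3,3}) is the wreath product S_3 ≀ Z_2: permute within each part, then optionally swap the parts; |Aut| = 2·(3!)² = 72.

72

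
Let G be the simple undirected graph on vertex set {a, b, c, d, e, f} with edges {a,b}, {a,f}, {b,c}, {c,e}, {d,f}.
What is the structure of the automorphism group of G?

The degree sequence is [2, 2, 2, 1, 1, 2]; the two degree-1 vertices d and e are the ends of a path, so G = P_6. A path has exactly one nontrivial symmetry — reversal — giving Aut(G) of order 2.

the cyclic group of order 2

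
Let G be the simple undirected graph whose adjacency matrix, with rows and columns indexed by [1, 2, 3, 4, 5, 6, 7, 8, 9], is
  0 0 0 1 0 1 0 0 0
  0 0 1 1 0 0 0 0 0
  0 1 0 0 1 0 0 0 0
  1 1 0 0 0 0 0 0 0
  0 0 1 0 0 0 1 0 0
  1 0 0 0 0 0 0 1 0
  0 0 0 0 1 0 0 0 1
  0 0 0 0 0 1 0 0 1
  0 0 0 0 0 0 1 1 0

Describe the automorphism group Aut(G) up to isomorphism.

G is 2-regular and connected on 9 vertices, i.e. the cycle C_9. C_9 has 9 rotations and 9 reflections, so Aut(C_9) ≅ D_9 of order 18.

D_9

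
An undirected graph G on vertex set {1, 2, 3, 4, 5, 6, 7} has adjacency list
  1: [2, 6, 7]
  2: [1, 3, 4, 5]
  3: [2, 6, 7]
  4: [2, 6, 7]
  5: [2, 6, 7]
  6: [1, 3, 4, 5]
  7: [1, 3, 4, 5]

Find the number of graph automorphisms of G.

144

The vertices split by degree into {2, 6, 7} (degree 4) and {1, 3, 4, 5} (degree 3); every edge runs between the two parts, so G is the complete bipartite graph K_{3,4}. The parts have unequal sizes, so no automorphism swaps them; each part is permuted independently, giving S_4 × S_3 of order 4!·3! = 144.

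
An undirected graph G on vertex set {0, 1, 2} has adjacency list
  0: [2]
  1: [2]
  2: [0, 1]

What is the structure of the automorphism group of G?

The degree sequence is [1, 1, 2]; the two degree-1 vertices 0 and 1 are the ends of a path, so G = P_3. The only nontrivial automorphism of a path is the end-to-end reflection, so Aut(G) ≅ Z_2.

C_2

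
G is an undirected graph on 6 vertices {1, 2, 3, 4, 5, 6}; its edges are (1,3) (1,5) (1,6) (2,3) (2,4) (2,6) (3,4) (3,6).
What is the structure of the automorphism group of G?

the trivial group

Degrees alone do not determine every vertex (e.g. 1 and 2 both have degree 3), but their neighbour-degree multisets differ: N(1) has degrees [1, 3, 4] while N(2) has degrees [2, 3, 4]. Repeating this refinement separates all vertices, so the only automorphism is the identity.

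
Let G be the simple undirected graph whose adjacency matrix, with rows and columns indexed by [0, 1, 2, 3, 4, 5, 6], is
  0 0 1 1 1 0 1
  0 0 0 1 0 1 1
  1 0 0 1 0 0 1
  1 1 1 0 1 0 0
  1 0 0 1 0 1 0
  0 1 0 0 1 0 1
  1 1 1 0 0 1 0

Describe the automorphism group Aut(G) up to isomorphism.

The degree sequence is [4, 3, 3, 4, 3, 3, 4]. Checking the degree-preserving permutations of the vertex set shows that none except the identity preserves every edge, so Aut(G) is trivial.

1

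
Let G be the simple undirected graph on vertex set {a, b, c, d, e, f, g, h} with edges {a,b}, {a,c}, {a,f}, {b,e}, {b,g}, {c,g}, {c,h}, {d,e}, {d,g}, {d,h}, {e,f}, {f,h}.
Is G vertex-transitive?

G is 3-regular and bipartite on 2^3 = 8 vertices with girth 4; it is the hypercube graph Q_3. Aut(Q_3) consists of the signed permutations of the 3 coordinate axes: 3! permutations times 2^3 sign flips, so |Aut| = 2^3·3! = 48. This group acts transitively on the 8 vertices.

Yes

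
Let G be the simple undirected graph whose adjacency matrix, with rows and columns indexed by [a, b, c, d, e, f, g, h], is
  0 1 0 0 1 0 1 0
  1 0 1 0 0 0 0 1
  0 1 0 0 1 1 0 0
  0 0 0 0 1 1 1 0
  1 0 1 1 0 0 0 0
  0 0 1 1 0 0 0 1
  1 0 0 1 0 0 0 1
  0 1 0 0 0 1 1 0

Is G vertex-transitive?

G is 3-regular and bipartite on 2^3 = 8 vertices with girth 4; it is the hypercube graph Q_3. The symmetry group of the 3-cube is the hyperoctahedral group B_3 = Z_2 ≀ S_3, of order 2^3·3! = 48. Under this action every vertex can be carried to every other, so G is vertex-transitive.

Yes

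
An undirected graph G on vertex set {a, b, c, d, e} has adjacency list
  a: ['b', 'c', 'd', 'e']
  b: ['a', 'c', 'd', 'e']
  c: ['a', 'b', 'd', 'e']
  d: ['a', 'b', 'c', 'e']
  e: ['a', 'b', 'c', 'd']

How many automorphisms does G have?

120

Every vertex has degree 4, so G is the complete graph K_5. Every bijection on the vertex set is an automorphism of K_5; hence Aut(K_5) ≅ S_5, order 120.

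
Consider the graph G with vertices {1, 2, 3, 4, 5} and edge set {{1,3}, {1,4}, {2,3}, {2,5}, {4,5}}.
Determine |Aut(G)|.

Every vertex has degree 2 and the graph is connected, so G is the 5-cycle C_5. C_5 has 5 rotations and 5 reflections, so Aut(C_5) ≅ D_5 of order 10.

10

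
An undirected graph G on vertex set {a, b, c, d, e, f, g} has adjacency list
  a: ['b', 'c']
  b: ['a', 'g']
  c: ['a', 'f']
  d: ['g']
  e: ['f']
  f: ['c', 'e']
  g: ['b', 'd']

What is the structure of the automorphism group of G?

the cyclic group of order 2

The degree sequence is [2, 2, 2, 1, 1, 2, 2]; the two degree-1 vertices d and e are the ends of a path, so G = P_7. A path has exactly one nontrivial symmetry — reversal — giving Aut(G) of order 2.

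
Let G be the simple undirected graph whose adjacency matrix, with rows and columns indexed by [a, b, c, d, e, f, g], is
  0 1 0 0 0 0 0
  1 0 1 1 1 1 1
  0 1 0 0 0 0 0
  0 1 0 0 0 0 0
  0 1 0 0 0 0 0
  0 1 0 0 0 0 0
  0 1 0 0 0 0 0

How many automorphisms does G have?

720

Vertex b has degree 6 and every other vertex has degree 1, so G is the star K_{1,6} with centre b. The 6 leaves are pairwise interchangeable while the centre is fixed, giving Aut(G) = S_6.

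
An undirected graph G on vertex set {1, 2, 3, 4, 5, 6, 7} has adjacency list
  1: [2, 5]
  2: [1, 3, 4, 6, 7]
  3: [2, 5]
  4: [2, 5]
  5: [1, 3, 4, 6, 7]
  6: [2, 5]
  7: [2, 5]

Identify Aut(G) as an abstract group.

The vertices split by degree into {2, 5} (degree 5) and {1, 3, 4, 6, 7} (degree 2); every edge runs between the two parts, so G is the complete bipartite graph K_{2,5}. Automorphisms preserve the bipartition setwise (since the parts differ in size) and act as S_5 × S_2 within it; |Aut| = 240.

S_5 × S_2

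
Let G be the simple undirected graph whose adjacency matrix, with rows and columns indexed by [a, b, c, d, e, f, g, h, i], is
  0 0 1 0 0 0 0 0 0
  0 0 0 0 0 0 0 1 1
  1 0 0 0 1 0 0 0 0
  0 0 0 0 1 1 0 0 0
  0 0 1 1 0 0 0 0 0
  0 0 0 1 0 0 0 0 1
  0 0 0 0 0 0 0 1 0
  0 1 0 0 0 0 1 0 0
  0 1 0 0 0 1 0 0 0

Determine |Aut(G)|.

The degree sequence is [1, 2, 2, 2, 2, 2, 1, 2, 2]; the two degree-1 vertices a and g are the ends of a path, so G = P_9. A path has exactly one nontrivial symmetry — reversal — giving Aut(G) of order 2.

2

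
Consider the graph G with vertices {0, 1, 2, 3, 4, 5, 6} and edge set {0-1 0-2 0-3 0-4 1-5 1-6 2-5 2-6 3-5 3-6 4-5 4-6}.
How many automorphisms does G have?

144

The vertices split by degree into {0, 5, 6} (degree 4) and {1, 2, 3, 4} (degree 3); every edge runs between the two parts, so G is the complete bipartite graph K_{3,4}. Automorphisms preserve the bipartition setwise (since the parts differ in size) and act as S_3 × S_4 within it; |Aut| = 144.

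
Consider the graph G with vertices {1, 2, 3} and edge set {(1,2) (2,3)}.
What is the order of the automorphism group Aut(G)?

The degree sequence is [1, 2, 1]; the two degree-1 vertices 1 and 3 are the ends of a path, so G = P_3. The only nontrivial automorphism of a path is the end-to-end reflection, so Aut(G) ≅ Z_2.

2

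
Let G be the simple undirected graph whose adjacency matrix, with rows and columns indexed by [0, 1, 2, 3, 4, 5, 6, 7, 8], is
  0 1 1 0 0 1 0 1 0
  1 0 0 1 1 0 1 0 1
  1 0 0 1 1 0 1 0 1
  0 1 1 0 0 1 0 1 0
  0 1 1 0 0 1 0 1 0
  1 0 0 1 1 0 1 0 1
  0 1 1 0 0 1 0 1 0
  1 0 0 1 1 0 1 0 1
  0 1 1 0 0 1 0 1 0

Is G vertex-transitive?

Automorphisms preserve degree, but G has vertices of degree 4 and vertices of degree 5; no automorphism maps one to the other, so G is not vertex-transitive.

No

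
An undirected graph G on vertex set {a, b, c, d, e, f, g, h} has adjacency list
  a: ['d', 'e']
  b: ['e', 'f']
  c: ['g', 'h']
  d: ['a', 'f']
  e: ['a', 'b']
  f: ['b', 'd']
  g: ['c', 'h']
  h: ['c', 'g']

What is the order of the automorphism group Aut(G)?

G has two connected components, {a, b, d, e, f} and {c, g, h}; each is 2-regular, so G = C_5 ⊔ C_3. The components are non-isomorphic (different sizes), so Aut(G) = Aut(C_3) × Aut(C_5) = D_3 × D_5 of order 6·10 = 60.

60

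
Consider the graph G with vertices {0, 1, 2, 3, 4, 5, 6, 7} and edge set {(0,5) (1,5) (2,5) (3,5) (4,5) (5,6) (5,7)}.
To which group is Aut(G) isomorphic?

Vertex 5 has degree 7 and every other vertex has degree 1, so G is the star K_{1,7} with centre 5. Any automorphism fixes the centre and permutes the 7 leaves freely, so Aut(G) ≅ S_7 of order 7! = 5040.

the symmetric group on 7 letters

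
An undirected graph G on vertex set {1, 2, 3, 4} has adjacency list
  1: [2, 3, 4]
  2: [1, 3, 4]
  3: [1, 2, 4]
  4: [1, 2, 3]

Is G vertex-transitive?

All 4 vertices are pairwise adjacent: G = K_4. Any permutation of the 4 vertices preserves K_4, so Aut(K_4) = S_4 of order 4! = 24. Under this action every vertex can be carried to every other, so G is vertex-transitive.

Yes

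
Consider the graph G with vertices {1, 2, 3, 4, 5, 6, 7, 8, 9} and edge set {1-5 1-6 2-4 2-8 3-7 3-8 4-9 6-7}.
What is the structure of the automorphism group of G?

C_2

The degree sequence is [2, 2, 2, 2, 1, 2, 2, 2, 1]; the two degree-1 vertices 5 and 9 are the ends of a path, so G = P_9. A path has exactly one nontrivial symmetry — reversal — giving Aut(G) of order 2.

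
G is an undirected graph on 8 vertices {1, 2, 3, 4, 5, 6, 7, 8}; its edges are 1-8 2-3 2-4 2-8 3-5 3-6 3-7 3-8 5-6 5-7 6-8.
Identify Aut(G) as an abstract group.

1

Degrees alone do not determine every vertex (e.g. 1 and 4 both have degree 1), but their neighbour-degree multisets differ: N(1) has degrees [4] while N(4) has degrees [3]. Repeating this refinement separates all vertices, so the only automorphism is the identity.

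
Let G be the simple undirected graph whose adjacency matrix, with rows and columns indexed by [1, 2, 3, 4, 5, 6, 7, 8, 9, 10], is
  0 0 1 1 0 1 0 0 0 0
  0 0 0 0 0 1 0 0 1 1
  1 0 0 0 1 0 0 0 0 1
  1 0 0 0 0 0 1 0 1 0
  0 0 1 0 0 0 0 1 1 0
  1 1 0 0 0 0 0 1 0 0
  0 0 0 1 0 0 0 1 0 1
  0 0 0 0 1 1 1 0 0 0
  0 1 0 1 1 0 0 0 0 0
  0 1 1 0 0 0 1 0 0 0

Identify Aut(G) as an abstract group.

G is 3-regular on 10 vertices with no triangles and no 4-cycles (girth 5): this is the Petersen graph. It is a classical fact that the Petersen graph has automorphism group S_5 (order 120), arising from its description as the Kneser graph K(5,2).

S_5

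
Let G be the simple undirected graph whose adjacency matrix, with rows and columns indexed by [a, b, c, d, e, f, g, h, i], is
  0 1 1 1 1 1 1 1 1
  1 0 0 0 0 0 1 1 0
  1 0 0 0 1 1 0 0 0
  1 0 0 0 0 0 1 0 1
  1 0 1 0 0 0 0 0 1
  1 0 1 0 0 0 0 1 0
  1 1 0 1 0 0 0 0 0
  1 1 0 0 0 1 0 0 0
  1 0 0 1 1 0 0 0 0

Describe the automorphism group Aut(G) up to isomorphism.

Vertex a is the unique vertex of degree 8; the remaining 8 vertices each have degree 3 and induce a cycle, so G is the wheel on 9 vertices with hub a. Every automorphism fixes the hub and acts on the rim 8-cycle, so Aut(G) ≅ Aut(C_8) = D_8 of order 16.

D_8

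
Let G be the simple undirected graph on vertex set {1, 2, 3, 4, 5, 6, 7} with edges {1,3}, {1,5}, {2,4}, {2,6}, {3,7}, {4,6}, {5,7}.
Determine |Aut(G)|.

48

G has two connected components, {1, 3, 5, 7} and {2, 4, 6}; each is 2-regular, so G = C_4 ⊔ C_3. The components are non-isomorphic (different sizes), so Aut(G) = Aut(C_4) × Aut(C_3) = D_4 × D_3 of order 8·6 = 48.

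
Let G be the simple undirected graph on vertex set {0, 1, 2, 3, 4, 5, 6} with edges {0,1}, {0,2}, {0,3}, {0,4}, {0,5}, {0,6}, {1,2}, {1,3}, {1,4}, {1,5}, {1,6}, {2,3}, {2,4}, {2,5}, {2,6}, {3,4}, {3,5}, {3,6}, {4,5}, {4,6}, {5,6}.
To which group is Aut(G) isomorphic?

Every vertex has degree 6, so G is the complete graph K_7. Every bijection on the vertex set is an automorphism of K_7; hence Aut(K_7) ≅ S_7, order 5040.

the symmetric group on 7 letters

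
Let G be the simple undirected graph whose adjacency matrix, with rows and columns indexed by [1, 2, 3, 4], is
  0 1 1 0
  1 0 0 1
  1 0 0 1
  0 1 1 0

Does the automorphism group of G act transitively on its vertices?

Yes

Every vertex has degree 2 and the graph is connected, so G is the 4-cycle C_4. The automorphisms of the 4-cycle are exactly the symmetries of a regular 4-gon: the dihedral group D_4, |D_4| = 8. Under this action every vertex can be carried to every other, so G is vertex-transitive.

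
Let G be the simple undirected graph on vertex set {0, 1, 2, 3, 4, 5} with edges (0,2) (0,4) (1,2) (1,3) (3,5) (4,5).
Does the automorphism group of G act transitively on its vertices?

Every vertex has degree 2 and the graph is connected, so G is the 6-cycle C_6. C_6 has 6 rotations and 6 reflections, so Aut(C_6) ≅ D_6 of order 12. This group acts transitively on the 6 vertices.

Yes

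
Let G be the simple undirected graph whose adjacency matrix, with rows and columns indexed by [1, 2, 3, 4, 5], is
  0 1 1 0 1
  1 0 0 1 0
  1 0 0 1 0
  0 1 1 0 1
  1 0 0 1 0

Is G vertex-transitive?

No

Automorphisms preserve degree, but G has vertices of degree 2 and vertices of degree 3; no automorphism maps one to the other, so G is not vertex-transitive.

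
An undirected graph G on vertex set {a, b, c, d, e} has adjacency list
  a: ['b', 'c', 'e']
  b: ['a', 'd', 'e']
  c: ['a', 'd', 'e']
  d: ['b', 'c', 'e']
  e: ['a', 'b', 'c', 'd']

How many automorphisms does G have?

Vertex e is the unique vertex of degree 4; the remaining 4 vertices each have degree 3 and induce a cycle, so G is the wheel on 5 vertices with hub e. With the hub fixed, the remaining symmetry is that of the rim cycle C_4, giving the dihedral group D_4.

8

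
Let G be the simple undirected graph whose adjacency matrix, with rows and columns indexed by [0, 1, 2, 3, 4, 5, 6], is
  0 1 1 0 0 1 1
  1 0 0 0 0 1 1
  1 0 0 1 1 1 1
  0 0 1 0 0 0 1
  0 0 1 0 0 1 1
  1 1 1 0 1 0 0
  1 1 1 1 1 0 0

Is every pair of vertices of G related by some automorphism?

Vertex 3 is the only vertex of degree 2, so every automorphism fixes it; G is not vertex-transitive.

No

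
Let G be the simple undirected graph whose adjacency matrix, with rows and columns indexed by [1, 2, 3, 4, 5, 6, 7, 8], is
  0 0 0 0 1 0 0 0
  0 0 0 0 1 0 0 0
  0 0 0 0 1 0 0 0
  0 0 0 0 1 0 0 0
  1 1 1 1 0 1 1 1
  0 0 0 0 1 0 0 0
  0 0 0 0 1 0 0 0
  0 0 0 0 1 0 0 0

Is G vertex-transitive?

No

Vertex 5 is the only vertex of degree 7, so every automorphism fixes it; G is not vertex-transitive.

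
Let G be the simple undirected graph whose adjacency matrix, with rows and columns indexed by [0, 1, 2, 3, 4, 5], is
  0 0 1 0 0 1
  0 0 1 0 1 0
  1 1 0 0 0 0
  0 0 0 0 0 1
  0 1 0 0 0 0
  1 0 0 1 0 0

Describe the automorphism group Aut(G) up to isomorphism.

The degree sequence is [2, 2, 2, 1, 1, 2]; the two degree-1 vertices 3 and 4 are the ends of a path, so G = P_6. The only nontrivial automorphism of a path is the end-to-end reflection, so Aut(G) ≅ Z_2.

C_2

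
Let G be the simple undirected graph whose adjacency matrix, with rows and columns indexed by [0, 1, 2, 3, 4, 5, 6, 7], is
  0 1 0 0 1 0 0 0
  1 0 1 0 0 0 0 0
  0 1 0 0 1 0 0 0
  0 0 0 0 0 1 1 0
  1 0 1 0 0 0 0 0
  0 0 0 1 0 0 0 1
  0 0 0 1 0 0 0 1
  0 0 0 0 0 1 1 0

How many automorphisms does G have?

G has two connected components, {0, 1, 2, 4} and {3, 5, 6, 7}; each is 2-regular, so G = C_4 ⊔ C_4. With two isomorphic components, Aut(G) = Aut(C_4) ≀ S_2 = (D_4 × D_4) ⋊ Z_2: permute each cycle by D_4, then optionally swap the two cycles. Order 2·(2·4)² = 128.

128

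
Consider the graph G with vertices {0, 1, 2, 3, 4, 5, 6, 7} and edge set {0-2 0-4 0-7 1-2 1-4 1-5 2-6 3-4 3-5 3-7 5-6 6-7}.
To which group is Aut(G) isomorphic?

Z_2^3 ⋊ S_3

G is 3-regular and bipartite on 2^3 = 8 vertices with girth 4; it is the hypercube graph Q_3. The symmetry group of the 3-cube is the hyperoctahedral group B_3 = Z_2 ≀ S_3, of order 2^3·3! = 48.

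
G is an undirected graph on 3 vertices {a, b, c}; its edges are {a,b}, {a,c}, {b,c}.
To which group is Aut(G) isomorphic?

Every vertex has degree 2, so G is the complete graph K_3. Any permutation of the 3 vertices preserves K_3, so Aut(K_3) = S_3 of order 3! = 6.

S_3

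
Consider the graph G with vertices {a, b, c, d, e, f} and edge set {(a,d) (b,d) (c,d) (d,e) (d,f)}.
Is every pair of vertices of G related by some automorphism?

Vertex d is the only vertex of degree 5, so every automorphism fixes it; G is not vertex-transitive.

No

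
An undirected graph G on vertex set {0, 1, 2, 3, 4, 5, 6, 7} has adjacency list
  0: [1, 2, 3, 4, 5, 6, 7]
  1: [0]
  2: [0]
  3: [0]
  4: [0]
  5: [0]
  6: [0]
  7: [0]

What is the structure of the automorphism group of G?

the symmetric group on 7 letters

Vertex 0 has degree 7 and every other vertex has degree 1, so G is the star K_{1,7} with centre 0. Any automorphism fixes the centre and permutes the 7 leaves freely, so Aut(G) ≅ S_7 of order 7! = 5040.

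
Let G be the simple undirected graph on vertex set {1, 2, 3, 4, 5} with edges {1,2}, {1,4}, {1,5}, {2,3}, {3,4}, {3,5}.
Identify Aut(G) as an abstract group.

S_2 × S_3

The vertices split by degree into {1, 3} (degree 3) and {2, 4, 5} (degree 2); every edge runs between the two parts, so G is the complete bipartite graph K_{2,3}. The parts have unequal sizes, so no automorphism swaps them; each part is permuted independently, giving S_2 × S_3 of order 2!·3! = 12.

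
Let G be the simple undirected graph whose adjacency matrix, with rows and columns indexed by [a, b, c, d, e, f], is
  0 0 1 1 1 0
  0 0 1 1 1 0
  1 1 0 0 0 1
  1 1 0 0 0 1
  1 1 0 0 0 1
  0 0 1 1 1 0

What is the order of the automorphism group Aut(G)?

G is 3-regular and bipartite with parts {c, d, e} and {a, b, f} (each part is independent and every cross-pair is an edge), so G = K_{3,3}. Aut(K_{3,3}) is the wreath product S_3 ≀ Z_2: permute within each part, then optionally swap the parts; |Aut| = 2·(3!)² = 72.

72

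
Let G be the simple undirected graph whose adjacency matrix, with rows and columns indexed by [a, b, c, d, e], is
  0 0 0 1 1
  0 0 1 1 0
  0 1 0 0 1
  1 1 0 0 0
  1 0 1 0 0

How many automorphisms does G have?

Every vertex has degree 2 and the graph is connected, so G is the 5-cycle C_5. The automorphisms of the 5-cycle are exactly the symmetries of a regular 5-gon: the dihedral group D_5, |D_5| = 10.

10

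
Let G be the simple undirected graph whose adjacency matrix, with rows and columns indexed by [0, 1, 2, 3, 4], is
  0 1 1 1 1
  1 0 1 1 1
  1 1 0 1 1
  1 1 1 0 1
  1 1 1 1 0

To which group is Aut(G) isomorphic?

Every vertex has degree 4, so G is the complete graph K_5. Any permutation of the 5 vertices preserves K_5, so Aut(K_5) = S_5 of order 5! = 120.

S_5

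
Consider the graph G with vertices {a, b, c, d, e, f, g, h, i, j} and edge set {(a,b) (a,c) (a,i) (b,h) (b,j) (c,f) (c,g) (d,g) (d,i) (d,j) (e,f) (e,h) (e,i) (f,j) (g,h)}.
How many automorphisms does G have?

120

G is 3-regular on 10 vertices with no triangles and no 4-cycles (girth 5): this is the Petersen graph. Viewing the Petersen graph as the Kneser graph K(5,2) — vertices are 2-subsets of {1,…,5}, edges join disjoint pairs — its automorphisms are exactly the permutations of the 5-element set, so Aut ≅ S_5 of order 120.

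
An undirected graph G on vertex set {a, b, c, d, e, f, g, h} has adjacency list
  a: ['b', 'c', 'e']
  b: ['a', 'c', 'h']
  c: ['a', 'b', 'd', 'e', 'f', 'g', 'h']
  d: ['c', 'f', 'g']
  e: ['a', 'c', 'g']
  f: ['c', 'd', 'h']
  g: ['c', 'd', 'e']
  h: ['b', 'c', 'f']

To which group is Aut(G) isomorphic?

D_7

Vertex c is the unique vertex of degree 7; the remaining 7 vertices each have degree 3 and induce a cycle, so G is the wheel on 8 vertices with hub c. With the hub fixed, the remaining symmetry is that of the rim cycle C_7, giving the dihedral group D_7.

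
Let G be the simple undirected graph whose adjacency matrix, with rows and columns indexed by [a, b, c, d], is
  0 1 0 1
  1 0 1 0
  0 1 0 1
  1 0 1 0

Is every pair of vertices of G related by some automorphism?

Yes

G is 2-regular and bipartite on 2^2 = 4 vertices with girth 4; it is the hypercube graph Q_2. Aut(Q_2) consists of the signed permutations of the 2 coordinate axes: 2! permutations times 2^2 sign flips, so |Aut| = 2^2·2! = 8. Under this action every vertex can be carried to every other, so G is vertex-transitive.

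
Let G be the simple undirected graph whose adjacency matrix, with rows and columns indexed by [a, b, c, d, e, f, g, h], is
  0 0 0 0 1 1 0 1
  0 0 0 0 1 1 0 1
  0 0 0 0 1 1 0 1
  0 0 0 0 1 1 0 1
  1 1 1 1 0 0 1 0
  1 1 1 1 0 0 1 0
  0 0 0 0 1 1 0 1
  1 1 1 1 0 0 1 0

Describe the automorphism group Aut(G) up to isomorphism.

S_3 × S_5

The vertices split by degree into {e, f, h} (degree 5) and {a, b, c, d, g} (degree 3); every edge runs between the two parts, so G is the complete bipartite graph K_{3,5}. The parts have unequal sizes, so no automorphism swaps them; each part is permuted independently, giving S_3 × S_5 of order 3!·5! = 720.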